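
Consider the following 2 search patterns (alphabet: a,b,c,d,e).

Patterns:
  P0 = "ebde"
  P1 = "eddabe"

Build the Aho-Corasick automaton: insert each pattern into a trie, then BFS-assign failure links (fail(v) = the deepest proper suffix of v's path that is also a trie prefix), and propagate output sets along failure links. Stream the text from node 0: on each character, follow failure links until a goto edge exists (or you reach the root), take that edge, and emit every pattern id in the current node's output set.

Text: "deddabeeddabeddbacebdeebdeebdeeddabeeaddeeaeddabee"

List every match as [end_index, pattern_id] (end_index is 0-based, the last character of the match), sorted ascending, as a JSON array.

Build automaton:
Trie nodes:
  n0 'ε': e→1
  n1 'e': b→2 d→5
  n2 'eb': d→3
  n3 'ebd': e→4
  n4 'ebde': ·  [P0 ends]
  n5 'ed': d→6
  n6 'edd': a→7
  n7 'edda': b→8
  n8 'eddab': e→9
  n9 'eddabe': ·  [P1 ends]

Failure links (BFS by depth):
  n1('e'): parent n0 fail=0; on 'e' 0 → fail=0;  out ∅∪∅=∅
  n2('eb'): parent n1 fail=0; on 'b' 0 → fail=0;  out ∅∪∅=∅
  n5('ed'): parent n1 fail=0; on 'd' 0 → fail=0;  out ∅∪∅=∅
  n3('ebd'): parent n2 fail=0; on 'd' 0 → fail=0;  out ∅∪∅=∅
  n6('edd'): parent n5 fail=0; on 'd' 0 → fail=0;  out ∅∪∅=∅
  n4('ebde'): parent n3 fail=0; on 'e' 0 → fail=1;  out {0}∪∅={0}
  n7('edda'): parent n6 fail=0; on 'a' 0 → fail=0;  out ∅∪∅=∅
  n8('eddab'): parent n7 fail=0; on 'b' 0 → fail=0;  out ∅∪∅=∅
  n9('eddabe'): parent n8 fail=0; on 'e' 0 → fail=1;  out {1}∪∅={1}

Run:
i=0 'd': node 0→0
i=1 'e': node 0→1
i=2 'd': node 1→5
i=3 'd': node 5→6
i=4 'a': node 6→7
i=5 'b': node 7→8
i=6 'e': node 8→9  emit P1@[1:6]
i=7 'e': node 9→1 (fail-walked)
i=8 'd': node 1→5
i=9 'd': node 5→6
i=10 'a': node 6→7
i=11 'b': node 7→8
i=12 'e': node 8→9  emit P1@[7:12]
i=13 'd': node 9→5 (fail-walked)
i=14 'd': node 5→6
i=15 'b': node 6→0 (fail-walked)
i=16 'a': node 0→0
i=17 'c': node 0→0
i=18 'e': node 0→1
i=19 'b': node 1→2
i=20 'd': node 2→3
i=21 'e': node 3→4  emit P0@[18:21]
i=22 'e': node 4→1 (fail-walked)
i=23 'b': node 1→2
i=24 'd': node 2→3
i=25 'e': node 3→4  emit P0@[22:25]
i=26 'e': node 4→1 (fail-walked)
i=27 'b': node 1→2
i=28 'd': node 2→3
i=29 'e': node 3→4  emit P0@[26:29]
i=30 'e': node 4→1 (fail-walked)
i=31 'd': node 1→5
i=32 'd': node 5→6
i=33 'a': node 6→7
i=34 'b': node 7→8
i=35 'e': node 8→9  emit P1@[30:35]
i=36 'e': node 9→1 (fail-walked)
i=37 'a': node 1→0 (fail-walked)
i=38 'd': node 0→0
i=39 'd': node 0→0
i=40 'e': node 0→1
i=41 'e': node 1→1 (fail-walked)
i=42 'a': node 1→0 (fail-walked)
i=43 'e': node 0→1
i=44 'd': node 1→5
i=45 'd': node 5→6
i=46 'a': node 6→7
i=47 'b': node 7→8
i=48 'e': node 8→9  emit P1@[43:48]
i=49 'e': node 9→1 (fail-walked)

Result: [[6,1],[12,1],[21,0],[25,0],[29,0],[35,1],[48,1]]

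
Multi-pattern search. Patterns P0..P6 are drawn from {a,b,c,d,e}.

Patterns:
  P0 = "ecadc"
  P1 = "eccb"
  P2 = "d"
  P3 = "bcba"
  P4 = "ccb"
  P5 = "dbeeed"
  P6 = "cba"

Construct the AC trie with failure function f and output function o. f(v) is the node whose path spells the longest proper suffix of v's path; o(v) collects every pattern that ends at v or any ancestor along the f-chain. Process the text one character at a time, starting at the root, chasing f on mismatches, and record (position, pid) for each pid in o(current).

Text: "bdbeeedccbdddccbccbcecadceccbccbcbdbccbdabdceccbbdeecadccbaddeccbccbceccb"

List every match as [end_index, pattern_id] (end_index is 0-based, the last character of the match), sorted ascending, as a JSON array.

Construct AC machine:
Trie nodes:
  0='ε' goto b→9 c→13 d→8 e→1
  1='e' goto c→2
  2='ec' goto a→3 c→6
  3='eca' goto d→4
  4='ecad' goto c→5
  5='ecadc' goto ·  [P0 ends]
  6='ecc' goto b→7
  7='eccb' goto ·  [P1 ends]
  8='d' goto b→16  [P2 ends]
  9='b' goto c→10
  10='bc' goto b→11
  11='bcb' goto a→12
  12='bcba' goto ·  [P3 ends]
  13='c' goto b→21 c→14
  14='cc' goto b→15
  15='ccb' goto ·  [P4 ends]
  16='db' goto e→17
  17='dbe' goto e→18
  18='dbee' goto e→19
  19='dbeee' goto d→20
  20='dbeeed' goto ·  [P5 ends]
  21='cb' goto a→22
  22='cba' goto ·  [P6 ends]

BFS fail/out derivation:
  fail(1) 'e': from fail(0)=0 chase 'e': 0 ⇒ 0;  out=∅∪out(0)=∅
  fail(8) 'd': from fail(0)=0 chase 'd': 0 ⇒ 0;  out={2}∪out(0)={2}
  fail(9) 'b': from fail(0)=0 chase 'b': 0 ⇒ 0;  out=∅∪out(0)=∅
  fail(13) 'c': from fail(0)=0 chase 'c': 0 ⇒ 0;  out=∅∪out(0)=∅
  fail(2) 'ec': from fail(1)=0 chase 'c': 0 ⇒ 13;  out=∅∪out(13)=∅
  fail(10) 'bc': from fail(9)=0 chase 'c': 0 ⇒ 13;  out=∅∪out(13)=∅
  fail(14) 'cc': from fail(13)=0 chase 'c': 0 ⇒ 13;  out=∅∪out(13)=∅
  fail(16) 'db': from fail(8)=0 chase 'b': 0 ⇒ 9;  out=∅∪out(9)=∅
  fail(21) 'cb': from fail(13)=0 chase 'b': 0 ⇒ 9;  out=∅∪out(9)=∅
  fail(3) 'eca': from fail(2)=13 chase 'a': 13→0 ⇒ 0;  out=∅∪out(0)=∅
  fail(6) 'ecc': from fail(2)=13 chase 'c': 13 ⇒ 14;  out=∅∪out(14)=∅
  fail(11) 'bcb': from fail(10)=13 chase 'b': 13 ⇒ 21;  out=∅∪out(21)=∅
  fail(15) 'ccb': from fail(14)=13 chase 'b': 13 ⇒ 21;  out={4}∪out(21)={4}
  fail(17) 'dbe': from fail(16)=9 chase 'e': 9→0 ⇒ 1;  out=∅∪out(1)=∅
  fail(22) 'cba': from fail(21)=9 chase 'a': 9→0 ⇒ 0;  out={6}∪out(0)={6}
  fail(4) 'ecad': from fail(3)=0 chase 'd': 0 ⇒ 8;  out=∅∪out(8)={2}
  fail(7) 'eccb': from fail(6)=14 chase 'b': 14 ⇒ 15;  out={1}∪out(15)={1,4}
  fail(12) 'bcba': from fail(11)=21 chase 'a': 21 ⇒ 22;  out={3}∪out(22)={3,6}
  fail(18) 'dbee': from fail(17)=1 chase 'e': 1→0 ⇒ 1;  out=∅∪out(1)=∅
  fail(5) 'ecadc': from fail(4)=8 chase 'c': 8→0 ⇒ 13;  out={0}∪out(13)={0}
  fail(19) 'dbeee': from fail(18)=1 chase 'e': 1→0 ⇒ 1;  out=∅∪out(1)=∅
  fail(20) 'dbeeed': from fail(19)=1 chase 'd': 1→0 ⇒ 8;  out={5}∪out(8)={2,5}

Text stream:
pos 0 'b': at 9
pos 1 'd': at 8 (fail-walked)  emit P2@[1:1]
pos 2 'b': at 16
pos 3 'e': at 17
pos 4 'e': at 18
pos 5 'e': at 19
pos 6 'd': at 20  emit P2@[6:6],P5@[1:6]
pos 7 'c': at 13 (fail-walked)
pos 8 'c': at 14
pos 9 'b': at 15  emit P4@[7:9]
pos 10 'd': at 8 (fail-walked)  emit P2@[10:10]
pos 11 'd': at 8 (fail-walked)  emit P2@[11:11]
pos 12 'd': at 8 (fail-walked)  emit P2@[12:12]
pos 13 'c': at 13 (fail-walked)
pos 14 'c': at 14
pos 15 'b': at 15  emit P4@[13:15]
pos 16 'c': at 10 (fail-walked)
pos 17 'c': at 14 (fail-walked)
pos 18 'b': at 15  emit P4@[16:18]
pos 19 'c': at 10 (fail-walked)
pos 20 'e': at 1 (fail-walked)
pos 21 'c': at 2
pos 22 'a': at 3
pos 23 'd': at 4  emit P2@[23:23]
pos 24 'c': at 5  emit P0@[20:24]
pos 25 'e': at 1 (fail-walked)
pos 26 'c': at 2
pos 27 'c': at 6
pos 28 'b': at 7  emit P1@[25:28],P4@[26:28]
pos 29 'c': at 10 (fail-walked)
pos 30 'c': at 14 (fail-walked)
pos 31 'b': at 15  emit P4@[29:31]
pos 32 'c': at 10 (fail-walked)
pos 33 'b': at 11
pos 34 'd': at 8 (fail-walked)  emit P2@[34:34]
pos 35 'b': at 16
pos 36 'c': at 10 (fail-walked)
pos 37 'c': at 14 (fail-walked)
pos 38 'b': at 15  emit P4@[36:38]
pos 39 'd': at 8 (fail-walked)  emit P2@[39:39]
pos 40 'a': at 0 (fail-walked)
pos 41 'b': at 9
pos 42 'd': at 8 (fail-walked)  emit P2@[42:42]
pos 43 'c': at 13 (fail-walked)
pos 44 'e': at 1 (fail-walked)
pos 45 'c': at 2
pos 46 'c': at 6
pos 47 'b': at 7  emit P1@[44:47],P4@[45:47]
pos 48 'b': at 9 (fail-walked)
pos 49 'd': at 8 (fail-walked)  emit P2@[49:49]
pos 50 'e': at 1 (fail-walked)
pos 51 'e': at 1 (fail-walked)
pos 52 'c': at 2
pos 53 'a': at 3
pos 54 'd': at 4  emit P2@[54:54]
pos 55 'c': at 5  emit P0@[51:55]
pos 56 'c': at 14 (fail-walked)
pos 57 'b': at 15  emit P4@[55:57]
pos 58 'a': at 22 (fail-walked)  emit P6@[56:58]
pos 59 'd': at 8 (fail-walked)  emit P2@[59:59]
pos 60 'd': at 8 (fail-walked)  emit P2@[60:60]
pos 61 'e': at 1 (fail-walked)
pos 62 'c': at 2
pos 63 'c': at 6
pos 64 'b': at 7  emit P1@[61:64],P4@[62:64]
pos 65 'c': at 10 (fail-walked)
pos 66 'c': at 14 (fail-walked)
pos 67 'b': at 15  emit P4@[65:67]
pos 68 'c': at 10 (fail-walked)
pos 69 'e': at 1 (fail-walked)
pos 70 'c': at 2
pos 71 'c': at 6
pos 72 'b': at 7  emit P1@[69:72],P4@[70:72]

All matches (sorted): [[1,2],[6,2],[6,5],[9,4],[10,2],[11,2],[12,2],[15,4],[18,4],[23,2],[24,0],[28,1],[28,4],[31,4],[34,2],[38,4],[39,2],[42,2],[47,1],[47,4],[49,2],[54,2],[55,0],[57,4],[58,6],[59,2],[60,2],[64,1],[64,4],[67,4],[72,1],[72,4]]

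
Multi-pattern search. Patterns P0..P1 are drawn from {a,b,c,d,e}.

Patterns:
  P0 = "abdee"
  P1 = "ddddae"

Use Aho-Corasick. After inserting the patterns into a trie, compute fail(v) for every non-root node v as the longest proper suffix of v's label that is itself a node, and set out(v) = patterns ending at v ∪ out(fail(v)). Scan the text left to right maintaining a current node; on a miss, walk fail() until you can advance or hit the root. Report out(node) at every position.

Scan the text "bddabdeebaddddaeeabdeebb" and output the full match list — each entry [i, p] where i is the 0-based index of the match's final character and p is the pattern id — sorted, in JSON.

Construct AC machine:
Trie nodes:
  n0 'ε': a→1 d→6
  n1 'a': b→2
  n2 'ab': d→3
  n3 'abd': e→4
  n4 'abde': e→5
  n5 'abdee': ·  ←P0
  n6 'd': d→7
  n7 'dd': d→8
  n8 'ddd': d→9
  n9 'dddd': a→10
  n10 'dddda': e→11
  n11 'ddddae': ·  ←P1

BFS fail/out derivation:
  n1('a'): parent n0 fail=0; on 'a' 0 → fail=0;  out ∅∪∅=∅
  n6('d'): parent n0 fail=0; on 'd' 0 → fail=0;  out ∅∪∅=∅
  n2('ab'): parent n1 fail=0; on 'b' 0 → fail=0;  out ∅∪∅=∅
  n7('dd'): parent n6 fail=0; on 'd' 0 → fail=6;  out ∅∪∅=∅
  n3('abd'): parent n2 fail=0; on 'd' 0 → fail=6;  out ∅∪∅=∅
  n8('ddd'): parent n7 fail=6; on 'd' 6 → fail=7;  out ∅∪∅=∅
  n4('abde'): parent n3 fail=6; on 'e' 6→0 → fail=0;  out ∅∪∅=∅
  n9('dddd'): parent n8 fail=7; on 'd' 7 → fail=8;  out ∅∪∅=∅
  n5('abdee'): parent n4 fail=0; on 'e' 0 → fail=0;  out {0}∪∅={0}
  n10('dddda'): parent n9 fail=8; on 'a' 8→7→6→0 → fail=1;  out ∅∪∅=∅
  n11('ddddae'): parent n10 fail=1; on 'e' 1→0 → fail=0;  out {1}∪∅={1}

Text stream:
pos 0 'b': at 0
pos 1 'd': at 6
pos 2 'd': at 7
pos 3 'a': at 1 ·f
pos 4 'b': at 2
pos 5 'd': at 3
pos 6 'e': at 4
pos 7 'e': at 5  emit P0@[3:7]
pos 8 'b': at 0 ·f
pos 9 'a': at 1
pos 10 'd': at 6 ·f
pos 11 'd': at 7
pos 12 'd': at 8
pos 13 'd': at 9
pos 14 'a': at 10
pos 15 'e': at 11  emit P1@[10:15]
pos 16 'e': at 0 ·f
pos 17 'a': at 1
pos 18 'b': at 2
pos 19 'd': at 3
pos 20 'e': at 4
pos 21 'e': at 5  emit P0@[17:21]
pos 22 'b': at 0 ·f
pos 23 'b': at 0

All matches (sorted): [[7,0],[15,1],[21,0]]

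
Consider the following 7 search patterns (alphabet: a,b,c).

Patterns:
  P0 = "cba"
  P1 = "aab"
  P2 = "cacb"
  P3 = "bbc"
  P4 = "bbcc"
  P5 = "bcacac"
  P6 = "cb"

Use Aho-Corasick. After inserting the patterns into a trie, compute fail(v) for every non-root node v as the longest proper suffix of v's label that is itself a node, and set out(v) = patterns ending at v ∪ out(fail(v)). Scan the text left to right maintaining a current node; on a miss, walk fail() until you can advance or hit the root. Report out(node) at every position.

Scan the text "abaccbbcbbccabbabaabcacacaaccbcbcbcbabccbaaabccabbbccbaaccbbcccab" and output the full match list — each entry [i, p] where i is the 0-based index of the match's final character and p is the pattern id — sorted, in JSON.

Build:
Trie (insert patterns):
  n0 'ε': a→4 b→10 c→1
  n1 'c': a→7 b→2
  n2 'cb': a→3  [P6 ends]
  n3 'cba': ·  [P0 ends]
  n4 'a': a→5
  n5 'aa': b→6
  n6 'aab': ·  [P1 ends]
  n7 'ca': c→8
  n8 'cac': b→9
  n9 'cacb': ·  [P2 ends]
  n10 'b': b→11 c→14
  n11 'bb': c→12
  n12 'bbc': c→13  [P3 ends]
  n13 'bbcc': ·  [P4 ends]
  n14 'bc': a→15
  n15 'bca': c→16
  n16 'bcac': a→17
  n17 'bcaca': c→18
  n18 'bcacac': ·  [P5 ends]

BFS fail/out derivation:
  n1('c'): parent n0 fail=0; on 'c' 0 → fail=0;  out ∅∪∅=∅
  n4('a'): parent n0 fail=0; on 'a' 0 → fail=0;  out ∅∪∅=∅
  n10('b'): parent n0 fail=0; on 'b' 0 → fail=0;  out ∅∪∅=∅
  n2('cb'): parent n1 fail=0; on 'b' 0 → fail=10;  out {6}∪∅={6}
  n5('aa'): parent n4 fail=0; on 'a' 0 → fail=4;  out ∅∪∅=∅
  n7('ca'): parent n1 fail=0; on 'a' 0 → fail=4;  out ∅∪∅=∅
  n11('bb'): parent n10 fail=0; on 'b' 0 → fail=10;  out ∅∪∅=∅
  n14('bc'): parent n10 fail=0; on 'c' 0 → fail=1;  out ∅∪∅=∅
  n3('cba'): parent n2 fail=10; on 'a' 10→0 → fail=4;  out {0}∪∅={0}
  n6('aab'): parent n5 fail=4; on 'b' 4→0 → fail=10;  out {1}∪∅={1}
  n8('cac'): parent n7 fail=4; on 'c' 4→0 → fail=1;  out ∅∪∅=∅
  n12('bbc'): parent n11 fail=10; on 'c' 10 → fail=14;  out {3}∪∅={3}
  n15('bca'): parent n14 fail=1; on 'a' 1 → fail=7;  out ∅∪∅=∅
  n9('cacb'): parent n8 fail=1; on 'b' 1 → fail=2;  out {2}∪{6}={2,6}
  n13('bbcc'): parent n12 fail=14; on 'c' 14→1→0 → fail=1;  out {4}∪∅={4}
  n16('bcac'): parent n15 fail=7; on 'c' 7 → fail=8;  out ∅∪∅=∅
  n17('bcaca'): parent n16 fail=8; on 'a' 8→1 → fail=7;  out ∅∪∅=∅
  n18('bcacac'): parent n17 fail=7; on 'c' 7 → fail=8;  out {5}∪∅={5}

Text stream:
[0] read 'a'  n0⇒n4
[1] read 'b'  n4⇒n10 (fail-walked)
[2] read 'a'  n10⇒n4 (fail-walked)
[3] read 'c'  n4⇒n1 (fail-walked)
[4] read 'c'  n1⇒n1 (fail-walked)
[5] read 'b'  n1⇒n2  → match P6@[4:5]
[6] read 'b'  n2⇒n11 (fail-walked)
[7] read 'c'  n11⇒n12  → match P3@[5:7]
[8] read 'b'  n12⇒n2 (fail-walked)  → match P6@[7:8]
[9] read 'b'  n2⇒n11 (fail-walked)
[10] read 'c'  n11⇒n12  → match P3@[8:10]
[11] read 'c'  n12⇒n13  → match P4@[8:11]
[12] read 'a'  n13⇒n7 (fail-walked)
[13] read 'b'  n7⇒n10 (fail-walked)
[14] read 'b'  n10⇒n11
[15] read 'a'  n11⇒n4 (fail-walked)
[16] read 'b'  n4⇒n10 (fail-walked)
[17] read 'a'  n10⇒n4 (fail-walked)
[18] read 'a'  n4⇒n5
[19] read 'b'  n5⇒n6  → match P1@[17:19]
[20] read 'c'  n6⇒n14 (fail-walked)
[21] read 'a'  n14⇒n15
[22] read 'c'  n15⇒n16
[23] read 'a'  n16⇒n17
[24] read 'c'  n17⇒n18  → match P5@[19:24]
[25] read 'a'  n18⇒n7 (fail-walked)
[26] read 'a'  n7⇒n5 (fail-walked)
[27] read 'c'  n5⇒n1 (fail-walked)
[28] read 'c'  n1⇒n1 (fail-walked)
[29] read 'b'  n1⇒n2  → match P6@[28:29]
[30] read 'c'  n2⇒n14 (fail-walked)
[31] read 'b'  n14⇒n2 (fail-walked)  → match P6@[30:31]
[32] read 'c'  n2⇒n14 (fail-walked)
[33] read 'b'  n14⇒n2 (fail-walked)  → match P6@[32:33]
[34] read 'c'  n2⇒n14 (fail-walked)
[35] read 'b'  n14⇒n2 (fail-walked)  → match P6@[34:35]
[36] read 'a'  n2⇒n3  → match P0@[34:36]
[37] read 'b'  n3⇒n10 (fail-walked)
[38] read 'c'  n10⇒n14
[39] read 'c'  n14⇒n1 (fail-walked)
[40] read 'b'  n1⇒n2  → match P6@[39:40]
[41] read 'a'  n2⇒n3  → match P0@[39:41]
[42] read 'a'  n3⇒n5 (fail-walked)
[43] read 'a'  n5⇒n5 (fail-walked)
[44] read 'b'  n5⇒n6  → match P1@[42:44]
[45] read 'c'  n6⇒n14 (fail-walked)
[46] read 'c'  n14⇒n1 (fail-walked)
[47] read 'a'  n1⇒n7
[48] read 'b'  n7⇒n10 (fail-walked)
[49] read 'b'  n10⇒n11
[50] read 'b'  n11⇒n11 (fail-walked)
[51] read 'c'  n11⇒n12  → match P3@[49:51]
[52] read 'c'  n12⇒n13  → match P4@[49:52]
[53] read 'b'  n13⇒n2 (fail-walked)  → match P6@[52:53]
[54] read 'a'  n2⇒n3  → match P0@[52:54]
[55] read 'a'  n3⇒n5 (fail-walked)
[56] read 'c'  n5⇒n1 (fail-walked)
[57] read 'c'  n1⇒n1 (fail-walked)
[58] read 'b'  n1⇒n2  → match P6@[57:58]
[59] read 'b'  n2⇒n11 (fail-walked)
[60] read 'c'  n11⇒n12  → match P3@[58:60]
[61] read 'c'  n12⇒n13  → match P4@[58:61]
[62] read 'c'  n13⇒n1 (fail-walked)
[63] read 'a'  n1⇒n7
[64] read 'b'  n7⇒n10 (fail-walked)

Result: [[5,6],[7,3],[8,6],[10,3],[11,4],[19,1],[24,5],[29,6],[31,6],[33,6],[35,6],[36,0],[40,6],[41,0],[44,1],[51,3],[52,4],[53,6],[54,0],[58,6],[60,3],[61,4]]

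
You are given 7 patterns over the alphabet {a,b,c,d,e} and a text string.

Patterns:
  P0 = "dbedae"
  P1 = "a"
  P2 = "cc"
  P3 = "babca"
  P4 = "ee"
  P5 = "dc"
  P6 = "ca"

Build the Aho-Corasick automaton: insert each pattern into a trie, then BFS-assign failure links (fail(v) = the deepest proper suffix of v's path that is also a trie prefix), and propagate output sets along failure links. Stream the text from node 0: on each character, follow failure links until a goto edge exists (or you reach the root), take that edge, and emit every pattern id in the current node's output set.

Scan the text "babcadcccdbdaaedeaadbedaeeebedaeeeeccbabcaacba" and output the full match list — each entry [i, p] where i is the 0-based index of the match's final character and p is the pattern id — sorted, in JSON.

Construct AC machine:
Trie (insert patterns):
  0='ε' goto a→7 b→10 c→8 d→1 e→15
  1='d' goto b→2 c→17
  2='db' goto e→3
  3='dbe' goto d→4
  4='dbed' goto a→5
  5='dbeda' goto e→6
  6='dbedae' goto ·  [P0 ends]
  7='a' goto ·  [P1 ends]
  8='c' goto a→18 c→9
  9='cc' goto ·  [P2 ends]
  10='b' goto a→11
  11='ba' goto b→12
  12='bab' goto c→13
  13='babc' goto a→14
  14='babca' goto ·  [P3 ends]
  15='e' goto e→16
  16='ee' goto ·  [P4 ends]
  17='dc' goto ·  [P5 ends]
  18='ca' goto ·  [P6 ends]

Failure links (BFS by depth):
  fail(1) 'd': from fail(0)=0 chase 'd': 0 ⇒ 0;  out=∅∪out(0)=∅
  fail(7) 'a': from fail(0)=0 chase 'a': 0 ⇒ 0;  out={1}∪out(0)={1}
  fail(8) 'c': from fail(0)=0 chase 'c': 0 ⇒ 0;  out=∅∪out(0)=∅
  fail(10) 'b': from fail(0)=0 chase 'b': 0 ⇒ 0;  out=∅∪out(0)=∅
  fail(15) 'e': from fail(0)=0 chase 'e': 0 ⇒ 0;  out=∅∪out(0)=∅
  fail(2) 'db': from fail(1)=0 chase 'b': 0 ⇒ 10;  out=∅∪out(10)=∅
  fail(9) 'cc': from fail(8)=0 chase 'c': 0 ⇒ 8;  out={2}∪out(8)={2}
  fail(11) 'ba': from fail(10)=0 chase 'a': 0 ⇒ 7;  out=∅∪out(7)={1}
  fail(16) 'ee': from fail(15)=0 chase 'e': 0 ⇒ 15;  out={4}∪out(15)={4}
  fail(17) 'dc': from fail(1)=0 chase 'c': 0 ⇒ 8;  out={5}∪out(8)={5}
  fail(18) 'ca': from fail(8)=0 chase 'a': 0 ⇒ 7;  out={6}∪out(7)={1,6}
  fail(3) 'dbe': from fail(2)=10 chase 'e': 10→0 ⇒ 15;  out=∅∪out(15)=∅
  fail(12) 'bab': from fail(11)=7 chase 'b': 7→0 ⇒ 10;  out=∅∪out(10)=∅
  fail(4) 'dbed': from fail(3)=15 chase 'd': 15→0 ⇒ 1;  out=∅∪out(1)=∅
  fail(13) 'babc': from fail(12)=10 chase 'c': 10→0 ⇒ 8;  out=∅∪out(8)=∅
  fail(5) 'dbeda': from fail(4)=1 chase 'a': 1→0 ⇒ 7;  out=∅∪out(7)={1}
  fail(14) 'babca': from fail(13)=8 chase 'a': 8 ⇒ 18;  out={3}∪out(18)={1,3,6}
  fail(6) 'dbedae': from fail(5)=7 chase 'e': 7→0 ⇒ 15;  out={0}∪out(15)={0}

Scan:
[0] read 'b'  n0⇒n10
[1] read 'a'  n10⇒n11  → match P1@[1:1]
[2] read 'b'  n11⇒n12
[3] read 'c'  n12⇒n13
[4] read 'a'  n13⇒n14  → match P1@[4:4],P3@[0:4],P6@[3:4]
[5] read 'd'  n14⇒n1 (fail-walked)
[6] read 'c'  n1⇒n17  → match P5@[5:6]
[7] read 'c'  n17⇒n9 (fail-walked)  → match P2@[6:7]
[8] read 'c'  n9⇒n9 (fail-walked)  → match P2@[7:8]
[9] read 'd'  n9⇒n1 (fail-walked)
[10] read 'b'  n1⇒n2
[11] read 'd'  n2⇒n1 (fail-walked)
[12] read 'a'  n1⇒n7 (fail-walked)  → match P1@[12:12]
[13] read 'a'  n7⇒n7 (fail-walked)  → match P1@[13:13]
[14] read 'e'  n7⇒n15 (fail-walked)
[15] read 'd'  n15⇒n1 (fail-walked)
[16] read 'e'  n1⇒n15 (fail-walked)
[17] read 'a'  n15⇒n7 (fail-walked)  → match P1@[17:17]
[18] read 'a'  n7⇒n7 (fail-walked)  → match P1@[18:18]
[19] read 'd'  n7⇒n1 (fail-walked)
[20] read 'b'  n1⇒n2
[21] read 'e'  n2⇒n3
[22] read 'd'  n3⇒n4
[23] read 'a'  n4⇒n5  → match P1@[23:23]
[24] read 'e'  n5⇒n6  → match P0@[19:24]
[25] read 'e'  n6⇒n16 (fail-walked)  → match P4@[24:25]
[26] read 'e'  n16⇒n16 (fail-walked)  → match P4@[25:26]
[27] read 'b'  n16⇒n10 (fail-walked)
[28] read 'e'  n10⇒n15 (fail-walked)
[29] read 'd'  n15⇒n1 (fail-walked)
[30] read 'a'  n1⇒n7 (fail-walked)  → match P1@[30:30]
[31] read 'e'  n7⇒n15 (fail-walked)
[32] read 'e'  n15⇒n16  → match P4@[31:32]
[33] read 'e'  n16⇒n16 (fail-walked)  → match P4@[32:33]
[34] read 'e'  n16⇒n16 (fail-walked)  → match P4@[33:34]
[35] read 'c'  n16⇒n8 (fail-walked)
[36] read 'c'  n8⇒n9  → match P2@[35:36]
[37] read 'b'  n9⇒n10 (fail-walked)
[38] read 'a'  n10⇒n11  → match P1@[38:38]
[39] read 'b'  n11⇒n12
[40] read 'c'  n12⇒n13
[41] read 'a'  n13⇒n14  → match P1@[41:41],P3@[37:41],P6@[40:41]
[42] read 'a'  n14⇒n7 (fail-walked)  → match P1@[42:42]
[43] read 'c'  n7⇒n8 (fail-walked)
[44] read 'b'  n8⇒n10 (fail-walked)
[45] read 'a'  n10⇒n11  → match P1@[45:45]

Matches: [[1,1],[4,1],[4,3],[4,6],[6,5],[7,2],[8,2],[12,1],[13,1],[17,1],[18,1],[23,1],[24,0],[25,4],[26,4],[30,1],[32,4],[33,4],[34,4],[36,2],[38,1],[41,1],[41,3],[41,6],[42,1],[45,1]]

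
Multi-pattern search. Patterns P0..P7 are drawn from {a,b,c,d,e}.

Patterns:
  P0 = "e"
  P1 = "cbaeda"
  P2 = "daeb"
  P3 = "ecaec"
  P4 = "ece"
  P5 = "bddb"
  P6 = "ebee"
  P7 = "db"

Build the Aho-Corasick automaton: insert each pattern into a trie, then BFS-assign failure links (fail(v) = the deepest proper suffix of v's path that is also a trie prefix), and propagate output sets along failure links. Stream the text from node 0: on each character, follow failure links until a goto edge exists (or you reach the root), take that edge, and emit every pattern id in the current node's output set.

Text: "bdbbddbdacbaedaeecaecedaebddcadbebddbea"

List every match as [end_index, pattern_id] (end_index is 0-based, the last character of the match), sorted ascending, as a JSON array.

Construct AC machine:
Trie (insert patterns):
  0='ε' goto b→17 c→2 d→8 e→1
  1='e' goto b→21 c→12  [P0 ends]
  2='c' goto b→3
  3='cb' goto a→4
  4='cba' goto e→5
  5='cbae' goto d→6
  6='cbaed' goto a→7
  7='cbaeda' goto ·  [P1 ends]
  8='d' goto a→9 b→24
  9='da' goto e→10
  10='dae' goto b→11
  11='daeb' goto ·  [P2 ends]
  12='ec' goto a→13 e→16
  13='eca' goto e→14
  14='ecae' goto c→15
  15='ecaec' goto ·  [P3 ends]
  16='ece' goto ·  [P4 ends]
  17='b' goto d→18
  18='bd' goto d→19
  19='bdd' goto b→20
  20='bddb' goto ·  [P5 ends]
  21='eb' goto e→22
  22='ebe' goto e→23
  23='ebee' goto ·  [P6 ends]
  24='db' goto ·  [P7 ends]

BFS fail/out derivation:
  fail(1) 'e': from fail(0)=0 chase 'e': 0 ⇒ 0;  out={0}∪out(0)={0}
  fail(2) 'c': from fail(0)=0 chase 'c': 0 ⇒ 0;  out=∅∪out(0)=∅
  fail(8) 'd': from fail(0)=0 chase 'd': 0 ⇒ 0;  out=∅∪out(0)=∅
  fail(17) 'b': from fail(0)=0 chase 'b': 0 ⇒ 0;  out=∅∪out(0)=∅
  fail(3) 'cb': from fail(2)=0 chase 'b': 0 ⇒ 17;  out=∅∪out(17)=∅
  fail(9) 'da': from fail(8)=0 chase 'a': 0 ⇒ 0;  out=∅∪out(0)=∅
  fail(12) 'ec': from fail(1)=0 chase 'c': 0 ⇒ 2;  out=∅∪out(2)=∅
  fail(18) 'bd': from fail(17)=0 chase 'd': 0 ⇒ 8;  out=∅∪out(8)=∅
  fail(21) 'eb': from fail(1)=0 chase 'b': 0 ⇒ 17;  out=∅∪out(17)=∅
  fail(24) 'db': from fail(8)=0 chase 'b': 0 ⇒ 17;  out={7}∪out(17)={7}
  fail(4) 'cba': from fail(3)=17 chase 'a': 17→0 ⇒ 0;  out=∅∪out(0)=∅
  fail(10) 'dae': from fail(9)=0 chase 'e': 0 ⇒ 1;  out=∅∪out(1)={0}
  fail(13) 'eca': from fail(12)=2 chase 'a': 2→0 ⇒ 0;  out=∅∪out(0)=∅
  fail(16) 'ece': from fail(12)=2 chase 'e': 2→0 ⇒ 1;  out={4}∪out(1)={0,4}
  fail(19) 'bdd': from fail(18)=8 chase 'd': 8→0 ⇒ 8;  out=∅∪out(8)=∅
  fail(22) 'ebe': from fail(21)=17 chase 'e': 17→0 ⇒ 1;  out=∅∪out(1)={0}
  fail(5) 'cbae': from fail(4)=0 chase 'e': 0 ⇒ 1;  out=∅∪out(1)={0}
  fail(11) 'daeb': from fail(10)=1 chase 'b': 1 ⇒ 21;  out={2}∪out(21)={2}
  fail(14) 'ecae': from fail(13)=0 chase 'e': 0 ⇒ 1;  out=∅∪out(1)={0}
  fail(20) 'bddb': from fail(19)=8 chase 'b': 8 ⇒ 24;  out={5}∪out(24)={5,7}
  fail(23) 'ebee': from fail(22)=1 chase 'e': 1→0 ⇒ 1;  out={6}∪out(1)={0,6}
  fail(6) 'cbaed': from fail(5)=1 chase 'd': 1→0 ⇒ 8;  out=∅∪out(8)=∅
  fail(15) 'ecaec': from fail(14)=1 chase 'c': 1 ⇒ 12;  out={3}∪out(12)={3}
  fail(7) 'cbaeda': from fail(6)=8 chase 'a': 8 ⇒ 9;  out={1}∪out(9)={1}

Run:
i=0 'b': node 0→17
i=1 'd': node 17→18
i=2 'b': node 18→24 (fail-walked)  ** P7@[1:2]
i=3 'b': node 24→17 (fail-walked)
i=4 'd': node 17→18
i=5 'd': node 18→19
i=6 'b': node 19→20  ** P5@[3:6],P7@[5:6]
i=7 'd': node 20→18 (fail-walked)
i=8 'a': node 18→9 (fail-walked)
i=9 'c': node 9→2 (fail-walked)
i=10 'b': node 2→3
i=11 'a': node 3→4
i=12 'e': node 4→5  ** P0@[12:12]
i=13 'd': node 5→6
i=14 'a': node 6→7  ** P1@[9:14]
i=15 'e': node 7→10 (fail-walked)  ** P0@[15:15]
i=16 'e': node 10→1 (fail-walked)  ** P0@[16:16]
i=17 'c': node 1→12
i=18 'a': node 12→13
i=19 'e': node 13→14  ** P0@[19:19]
i=20 'c': node 14→15  ** P3@[16:20]
i=21 'e': node 15→16 (fail-walked)  ** P0@[21:21],P4@[19:21]
i=22 'd': node 16→8 (fail-walked)
i=23 'a': node 8→9
i=24 'e': node 9→10  ** P0@[24:24]
i=25 'b': node 10→11  ** P2@[22:25]
i=26 'd': node 11→18 (fail-walked)
i=27 'd': node 18→19
i=28 'c': node 19→2 (fail-walked)
i=29 'a': node 2→0 (fail-walked)
i=30 'd': node 0→8
i=31 'b': node 8→24  ** P7@[30:31]
i=32 'e': node 24→1 (fail-walked)  ** P0@[32:32]
i=33 'b': node 1→21
i=34 'd': node 21→18 (fail-walked)
i=35 'd': node 18→19
i=36 'b': node 19→20  ** P5@[33:36],P7@[35:36]
i=37 'e': node 20→1 (fail-walked)  ** P0@[37:37]
i=38 'a': node 1→0 (fail-walked)

All matches (sorted): [[2,7],[6,5],[6,7],[12,0],[14,1],[15,0],[16,0],[19,0],[20,3],[21,0],[21,4],[24,0],[25,2],[31,7],[32,0],[36,5],[36,7],[37,0]]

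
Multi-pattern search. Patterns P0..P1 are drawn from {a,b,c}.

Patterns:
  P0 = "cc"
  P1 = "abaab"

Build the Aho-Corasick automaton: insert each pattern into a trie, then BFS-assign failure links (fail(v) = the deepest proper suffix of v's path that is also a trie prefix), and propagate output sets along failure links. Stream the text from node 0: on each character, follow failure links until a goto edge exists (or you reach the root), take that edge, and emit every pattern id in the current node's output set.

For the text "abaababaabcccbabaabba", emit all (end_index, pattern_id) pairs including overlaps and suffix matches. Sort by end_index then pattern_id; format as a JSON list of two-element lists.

Build:
Trie nodes:
  0='ε' goto a→3 c→1
  1='c' goto c→2
  2='cc' goto ·  [P0 ends]
  3='a' goto b→4
  4='ab' goto a→5
  5='aba' goto a→6
  6='abaa' goto b→7
  7='abaab' goto ·  [P1 ends]

Failure links (BFS by depth):
  fail(1) 'c': from fail(0)=0 chase 'c': 0 ⇒ 0;  out=∅∪out(0)=∅
  fail(3) 'a': from fail(0)=0 chase 'a': 0 ⇒ 0;  out=∅∪out(0)=∅
  fail(2) 'cc': from fail(1)=0 chase 'c': 0 ⇒ 1;  out={0}∪out(1)={0}
  fail(4) 'ab': from fail(3)=0 chase 'b': 0 ⇒ 0;  out=∅∪out(0)=∅
  fail(5) 'aba': from fail(4)=0 chase 'a': 0 ⇒ 3;  out=∅∪out(3)=∅
  fail(6) 'abaa': from fail(5)=3 chase 'a': 3→0 ⇒ 3;  out=∅∪out(3)=∅
  fail(7) 'abaab': from fail(6)=3 chase 'b': 3 ⇒ 4;  out={1}∪out(4)={1}

Scan:
i=0 'a': node 0→3
i=1 'b': node 3→4
i=2 'a': node 4→5
i=3 'a': node 5→6
i=4 'b': node 6→7  emit P1@[0:4]
i=5 'a': node 7→5 ·f
i=6 'b': node 5→4 ·f
i=7 'a': node 4→5
i=8 'a': node 5→6
i=9 'b': node 6→7  emit P1@[5:9]
i=10 'c': node 7→1 ·f
i=11 'c': node 1→2  emit P0@[10:11]
i=12 'c': node 2→2 ·f  emit P0@[11:12]
i=13 'b': node 2→0 ·f
i=14 'a': node 0→3
i=15 'b': node 3→4
i=16 'a': node 4→5
i=17 'a': node 5→6
i=18 'b': node 6→7  emit P1@[14:18]
i=19 'b': node 7→0 ·f
i=20 'a': node 0→3

All matches (sorted): [[4,1],[9,1],[11,0],[12,0],[18,1]]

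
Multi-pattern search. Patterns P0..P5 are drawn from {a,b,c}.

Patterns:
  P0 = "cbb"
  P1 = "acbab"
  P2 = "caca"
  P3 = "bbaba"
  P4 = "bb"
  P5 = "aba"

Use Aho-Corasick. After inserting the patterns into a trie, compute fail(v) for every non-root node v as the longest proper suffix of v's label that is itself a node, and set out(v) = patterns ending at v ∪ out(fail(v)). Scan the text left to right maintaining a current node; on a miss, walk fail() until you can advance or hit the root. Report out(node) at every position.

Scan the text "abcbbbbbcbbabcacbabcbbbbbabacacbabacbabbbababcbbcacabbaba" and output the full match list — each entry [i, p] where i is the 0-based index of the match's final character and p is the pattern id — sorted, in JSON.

Build automaton:
Trie nodes:
  0='ε' goto a→4 b→12 c→1
  1='c' goto a→9 b→2
  2='cb' goto b→3
  3='cbb' goto ·  ←P0
  4='a' goto b→17 c→5
  5='ac' goto b→6
  6='acb' goto a→7
  7='acba' goto b→8
  8='acbab' goto ·  ←P1
  9='ca' goto c→10
  10='cac' goto a→11
  11='caca' goto ·  ←P2
  12='b' goto b→13
  13='bb' goto a→14  ←P4
  14='bba' goto b→15
  15='bbab' goto a→16
  16='bbaba' goto ·  ←P3
  17='ab' goto a→18
  18='aba' goto ·  ←P5

BFS fail/out derivation:
  fail(1) 'c': from fail(0)=0 chase 'c': 0 ⇒ 0;  out=∅∪out(0)=∅
  fail(4) 'a': from fail(0)=0 chase 'a': 0 ⇒ 0;  out=∅∪out(0)=∅
  fail(12) 'b': from fail(0)=0 chase 'b': 0 ⇒ 0;  out=∅∪out(0)=∅
  fail(2) 'cb': from fail(1)=0 chase 'b': 0 ⇒ 12;  out=∅∪out(12)=∅
  fail(5) 'ac': from fail(4)=0 chase 'c': 0 ⇒ 1;  out=∅∪out(1)=∅
  fail(9) 'ca': from fail(1)=0 chase 'a': 0 ⇒ 4;  out=∅∪out(4)=∅
  fail(13) 'bb': from fail(12)=0 chase 'b': 0 ⇒ 12;  out={4}∪out(12)={4}
  fail(17) 'ab': from fail(4)=0 chase 'b': 0 ⇒ 12;  out=∅∪out(12)=∅
  fail(3) 'cbb': from fail(2)=12 chase 'b': 12 ⇒ 13;  out={0}∪out(13)={0,4}
  fail(6) 'acb': from fail(5)=1 chase 'b': 1 ⇒ 2;  out=∅∪out(2)=∅
  fail(10) 'cac': from fail(9)=4 chase 'c': 4 ⇒ 5;  out=∅∪out(5)=∅
  fail(14) 'bba': from fail(13)=12 chase 'a': 12→0 ⇒ 4;  out=∅∪out(4)=∅
  fail(18) 'aba': from fail(17)=12 chase 'a': 12→0 ⇒ 4;  out={5}∪out(4)={5}
  fail(7) 'acba': from fail(6)=2 chase 'a': 2→12→0 ⇒ 4;  out=∅∪out(4)=∅
  fail(11) 'caca': from fail(10)=5 chase 'a': 5→1 ⇒ 9;  out={2}∪out(9)={2}
  fail(15) 'bbab': from fail(14)=4 chase 'b': 4 ⇒ 17;  out=∅∪out(17)=∅
  fail(8) 'acbab': from fail(7)=4 chase 'b': 4 ⇒ 17;  out={1}∪out(17)={1}
  fail(16) 'bbaba': from fail(15)=17 chase 'a': 17 ⇒ 18;  out={3}∪out(18)={3,5}

Text stream:
pos 0 'a': at 4
pos 1 'b': at 17
pos 2 'c': at 1 (fail-walked)
pos 3 'b': at 2
pos 4 'b': at 3  ** P0@[2:4],P4@[3:4]
pos 5 'b': at 13 (fail-walked)  ** P4@[4:5]
pos 6 'b': at 13 (fail-walked)  ** P4@[5:6]
pos 7 'b': at 13 (fail-walked)  ** P4@[6:7]
pos 8 'c': at 1 (fail-walked)
pos 9 'b': at 2
pos 10 'b': at 3  ** P0@[8:10],P4@[9:10]
pos 11 'a': at 14 (fail-walked)
pos 12 'b': at 15
pos 13 'c': at 1 (fail-walked)
pos 14 'a': at 9
pos 15 'c': at 10
pos 16 'b': at 6 (fail-walked)
pos 17 'a': at 7
pos 18 'b': at 8  ** P1@[14:18]
pos 19 'c': at 1 (fail-walked)
pos 20 'b': at 2
pos 21 'b': at 3  ** P0@[19:21],P4@[20:21]
pos 22 'b': at 13 (fail-walked)  ** P4@[21:22]
pos 23 'b': at 13 (fail-walked)  ** P4@[22:23]
pos 24 'b': at 13 (fail-walked)  ** P4@[23:24]
pos 25 'a': at 14
pos 26 'b': at 15
pos 27 'a': at 16  ** P3@[23:27],P5@[25:27]
pos 28 'c': at 5 (fail-walked)
pos 29 'a': at 9 (fail-walked)
pos 30 'c': at 10
pos 31 'b': at 6 (fail-walked)
pos 32 'a': at 7
pos 33 'b': at 8  ** P1@[29:33]
pos 34 'a': at 18 (fail-walked)  ** P5@[32:34]
pos 35 'c': at 5 (fail-walked)
pos 36 'b': at 6
pos 37 'a': at 7
pos 38 'b': at 8  ** P1@[34:38]
pos 39 'b': at 13 (fail-walked)  ** P4@[38:39]
pos 40 'b': at 13 (fail-walked)  ** P4@[39:40]
pos 41 'a': at 14
pos 42 'b': at 15
pos 43 'a': at 16  ** P3@[39:43],P5@[41:43]
pos 44 'b': at 17 (fail-walked)
pos 45 'c': at 1 (fail-walked)
pos 46 'b': at 2
pos 47 'b': at 3  ** P0@[45:47],P4@[46:47]
pos 48 'c': at 1 (fail-walked)
pos 49 'a': at 9
pos 50 'c': at 10
pos 51 'a': at 11  ** P2@[48:51]
pos 52 'b': at 17 (fail-walked)
pos 53 'b': at 13 (fail-walked)  ** P4@[52:53]
pos 54 'a': at 14
pos 55 'b': at 15
pos 56 'a': at 16  ** P3@[52:56],P5@[54:56]

All matches (sorted): [[4,0],[4,4],[5,4],[6,4],[7,4],[10,0],[10,4],[18,1],[21,0],[21,4],[22,4],[23,4],[24,4],[27,3],[27,5],[33,1],[34,5],[38,1],[39,4],[40,4],[43,3],[43,5],[47,0],[47,4],[51,2],[53,4],[56,3],[56,5]]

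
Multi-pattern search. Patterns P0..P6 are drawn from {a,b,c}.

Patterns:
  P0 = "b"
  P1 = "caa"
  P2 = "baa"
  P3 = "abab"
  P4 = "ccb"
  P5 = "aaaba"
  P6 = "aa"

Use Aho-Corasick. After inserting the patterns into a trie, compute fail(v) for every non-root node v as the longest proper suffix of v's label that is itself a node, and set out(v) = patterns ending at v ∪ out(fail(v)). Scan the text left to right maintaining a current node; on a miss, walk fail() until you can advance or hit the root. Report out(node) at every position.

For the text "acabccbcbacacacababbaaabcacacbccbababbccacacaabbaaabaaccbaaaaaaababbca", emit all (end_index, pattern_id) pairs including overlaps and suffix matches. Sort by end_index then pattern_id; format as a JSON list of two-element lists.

Build:
Trie (insert patterns):
  0='ε' goto a→7 b→1 c→2
  1='b' goto a→5  ←P0
  2='c' goto a→3 c→11
  3='ca' goto a→4
  4='caa' goto ·  ←P1
  5='ba' goto a→6
  6='baa' goto ·  ←P2
  7='a' goto a→13 b→8
  8='ab' goto a→9
  9='aba' goto b→10
  10='abab' goto ·  ←P3
  11='cc' goto b→12
  12='ccb' goto ·  ←P4
  13='aa' goto a→14  ←P6
  14='aaa' goto b→15
  15='aaab' goto a→16
  16='aaaba' goto ·  ←P5

Failure links (BFS by depth):
  n1('b'): parent n0 fail=0; on 'b' 0 → fail=0;  out {0}∪∅={0}
  n2('c'): parent n0 fail=0; on 'c' 0 → fail=0;  out ∅∪∅=∅
  n7('a'): parent n0 fail=0; on 'a' 0 → fail=0;  out ∅∪∅=∅
  n3('ca'): parent n2 fail=0; on 'a' 0 → fail=7;  out ∅∪∅=∅
  n5('ba'): parent n1 fail=0; on 'a' 0 → fail=7;  out ∅∪∅=∅
  n8('ab'): parent n7 fail=0; on 'b' 0 → fail=1;  out ∅∪{0}={0}
  n11('cc'): parent n2 fail=0; on 'c' 0 → fail=2;  out ∅∪∅=∅
  n13('aa'): parent n7 fail=0; on 'a' 0 → fail=7;  out {6}∪∅={6}
  n4('caa'): parent n3 fail=7; on 'a' 7 → fail=13;  out {1}∪{6}={1,6}
  n6('baa'): parent n5 fail=7; on 'a' 7 → fail=13;  out {2}∪{6}={2,6}
  n9('aba'): parent n8 fail=1; on 'a' 1 → fail=5;  out ∅∪∅=∅
  n12('ccb'): parent n11 fail=2; on 'b' 2→0 → fail=1;  out {4}∪{0}={0,4}
  n14('aaa'): parent n13 fail=7; on 'a' 7 → fail=13;  out ∅∪{6}={6}
  n10('abab'): parent n9 fail=5; on 'b' 5→7 → fail=8;  out {3}∪{0}={0,3}
  n15('aaab'): parent n14 fail=13; on 'b' 13→7 → fail=8;  out ∅∪{0}={0}
  n16('aaaba'): parent n15 fail=8; on 'a' 8 → fail=9;  out {5}∪∅={5}

Text stream:
[0] read 'a'  n0⇒n7
[1] read 'c'  n7⇒n2 (via fail)
[2] read 'a'  n2⇒n3
[3] read 'b'  n3⇒n8 (via fail)  emit P0@[3:3]
[4] read 'c'  n8⇒n2 (via fail)
[5] read 'c'  n2⇒n11
[6] read 'b'  n11⇒n12  emit P0@[6:6],P4@[4:6]
[7] read 'c'  n12⇒n2 (via fail)
[8] read 'b'  n2⇒n1 (via fail)  emit P0@[8:8]
[9] read 'a'  n1⇒n5
[10] read 'c'  n5⇒n2 (via fail)
[11] read 'a'  n2⇒n3
[12] read 'c'  n3⇒n2 (via fail)
[13] read 'a'  n2⇒n3
[14] read 'c'  n3⇒n2 (via fail)
[15] read 'a'  n2⇒n3
[16] read 'b'  n3⇒n8 (via fail)  emit P0@[16:16]
[17] read 'a'  n8⇒n9
[18] read 'b'  n9⇒n10  emit P0@[18:18],P3@[15:18]
[19] read 'b'  n10⇒n1 (via fail)  emit P0@[19:19]
[20] read 'a'  n1⇒n5
[21] read 'a'  n5⇒n6  emit P2@[19:21],P6@[20:21]
[22] read 'a'  n6⇒n14 (via fail)  emit P6@[21:22]
[23] read 'b'  n14⇒n15  emit P0@[23:23]
[24] read 'c'  n15⇒n2 (via fail)
[25] read 'a'  n2⇒n3
[26] read 'c'  n3⇒n2 (via fail)
[27] read 'a'  n2⇒n3
[28] read 'c'  n3⇒n2 (via fail)
[29] read 'b'  n2⇒n1 (via fail)  emit P0@[29:29]
[30] read 'c'  n1⇒n2 (via fail)
[31] read 'c'  n2⇒n11
[32] read 'b'  n11⇒n12  emit P0@[32:32],P4@[30:32]
[33] read 'a'  n12⇒n5 (via fail)
[34] read 'b'  n5⇒n8 (via fail)  emit P0@[34:34]
[35] read 'a'  n8⇒n9
[36] read 'b'  n9⇒n10  emit P0@[36:36],P3@[33:36]
[37] read 'b'  n10⇒n1 (via fail)  emit P0@[37:37]
[38] read 'c'  n1⇒n2 (via fail)
[39] read 'c'  n2⇒n11
[40] read 'a'  n11⇒n3 (via fail)
[41] read 'c'  n3⇒n2 (via fail)
[42] read 'a'  n2⇒n3
[43] read 'c'  n3⇒n2 (via fail)
[44] read 'a'  n2⇒n3
[45] read 'a'  n3⇒n4  emit P1@[43:45],P6@[44:45]
[46] read 'b'  n4⇒n8 (via fail)  emit P0@[46:46]
[47] read 'b'  n8⇒n1 (via fail)  emit P0@[47:47]
[48] read 'a'  n1⇒n5
[49] read 'a'  n5⇒n6  emit P2@[47:49],P6@[48:49]
[50] read 'a'  n6⇒n14 (via fail)  emit P6@[49:50]
[51] read 'b'  n14⇒n15  emit P0@[51:51]
[52] read 'a'  n15⇒n16  emit P5@[48:52]
[53] read 'a'  n16⇒n6 (via fail)  emit P2@[51:53],P6@[52:53]
[54] read 'c'  n6⇒n2 (via fail)
[55] read 'c'  n2⇒n11
[56] read 'b'  n11⇒n12  emit P0@[56:56],P4@[54:56]
[57] read 'a'  n12⇒n5 (via fail)
[58] read 'a'  n5⇒n6  emit P2@[56:58],P6@[57:58]
[59] read 'a'  n6⇒n14 (via fail)  emit P6@[58:59]
[60] read 'a'  n14⇒n14 (via fail)  emit P6@[59:60]
[61] read 'a'  n14⇒n14 (via fail)  emit P6@[60:61]
[62] read 'a'  n14⇒n14 (via fail)  emit P6@[61:62]
[63] read 'a'  n14⇒n14 (via fail)  emit P6@[62:63]
[64] read 'b'  n14⇒n15  emit P0@[64:64]
[65] read 'a'  n15⇒n16  emit P5@[61:65]
[66] read 'b'  n16⇒n10 (via fail)  emit P0@[66:66],P3@[63:66]
[67] read 'b'  n10⇒n1 (via fail)  emit P0@[67:67]
[68] read 'c'  n1⇒n2 (via fail)
[69] read 'a'  n2⇒n3

Result: [[3,0],[6,0],[6,4],[8,0],[16,0],[18,0],[18,3],[19,0],[21,2],[21,6],[22,6],[23,0],[29,0],[32,0],[32,4],[34,0],[36,0],[36,3],[37,0],[45,1],[45,6],[46,0],[47,0],[49,2],[49,6],[50,6],[51,0],[52,5],[53,2],[53,6],[56,0],[56,4],[58,2],[58,6],[59,6],[60,6],[61,6],[62,6],[63,6],[64,0],[65,5],[66,0],[66,3],[67,0]]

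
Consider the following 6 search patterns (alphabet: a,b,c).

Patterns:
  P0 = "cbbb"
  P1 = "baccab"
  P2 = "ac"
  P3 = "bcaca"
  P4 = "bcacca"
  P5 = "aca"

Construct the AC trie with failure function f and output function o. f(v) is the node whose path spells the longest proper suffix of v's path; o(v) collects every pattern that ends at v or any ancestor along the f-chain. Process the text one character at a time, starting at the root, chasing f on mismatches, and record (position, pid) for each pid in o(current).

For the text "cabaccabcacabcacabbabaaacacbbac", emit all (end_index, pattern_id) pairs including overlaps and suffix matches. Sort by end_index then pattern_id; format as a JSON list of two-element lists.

Construct AC machine:
Trie nodes:
  0='ε' goto a→11 b→5 c→1
  1='c' goto b→2
  2='cb' goto b→3
  3='cbb' goto b→4
  4='cbbb' goto ·  ←P0
  5='b' goto a→6 c→13
  6='ba' goto c→7
  7='bac' goto c→8
  8='bacc' goto a→9
  9='bacca' goto b→10
  10='baccab' goto ·  ←P1
  11='a' goto c→12
  12='ac' goto a→19  ←P2
  13='bc' goto a→14
  14='bca' goto c→15
  15='bcac' goto a→16 c→17
  16='bcaca' goto ·  ←P3
  17='bcacc' goto a→18
  18='bcacca' goto ·  ←P4
  19='aca' goto ·  ←P5

Failure links (BFS by depth):
  n1('c'): parent n0 fail=0; on 'c' 0 → fail=0;  out ∅∪∅=∅
  n5('b'): parent n0 fail=0; on 'b' 0 → fail=0;  out ∅∪∅=∅
  n11('a'): parent n0 fail=0; on 'a' 0 → fail=0;  out ∅∪∅=∅
  n2('cb'): parent n1 fail=0; on 'b' 0 → fail=5;  out ∅∪∅=∅
  n6('ba'): parent n5 fail=0; on 'a' 0 → fail=11;  out ∅∪∅=∅
  n12('ac'): parent n11 fail=0; on 'c' 0 → fail=1;  out {2}∪∅={2}
  n13('bc'): parent n5 fail=0; on 'c' 0 → fail=1;  out ∅∪∅=∅
  n3('cbb'): parent n2 fail=5; on 'b' 5→0 → fail=5;  out ∅∪∅=∅
  n7('bac'): parent n6 fail=11; on 'c' 11 → fail=12;  out ∅∪{2}={2}
  n14('bca'): parent n13 fail=1; on 'a' 1→0 → fail=11;  out ∅∪∅=∅
  n19('aca'): parent n12 fail=1; on 'a' 1→0 → fail=11;  out {5}∪∅={5}
  n4('cbbb'): parent n3 fail=5; on 'b' 5→0 → fail=5;  out {0}∪∅={0}
  n8('bacc'): parent n7 fail=12; on 'c' 12→1→0 → fail=1;  out ∅∪∅=∅
  n15('bcac'): parent n14 fail=11; on 'c' 11 → fail=12;  out ∅∪{2}={2}
  n9('bacca'): parent n8 fail=1; on 'a' 1→0 → fail=11;  out ∅∪∅=∅
  n16('bcaca'): parent n15 fail=12; on 'a' 12 → fail=19;  out {3}∪{5}={3,5}
  n17('bcacc'): parent n15 fail=12; on 'c' 12→1→0 → fail=1;  out ∅∪∅=∅
  n10('baccab'): parent n9 fail=11; on 'b' 11→0 → fail=5;  out {1}∪∅={1}
  n18('bcacca'): parent n17 fail=1; on 'a' 1→0 → fail=11;  out {4}∪∅={4}

Run:
i=0 'c': node 0→1
i=1 'a': node 1→11 (fail-walked)
i=2 'b': node 11→5 (fail-walked)
i=3 'a': node 5→6
i=4 'c': node 6→7  → match P2@[3:4]
i=5 'c': node 7→8
i=6 'a': node 8→9
i=7 'b': node 9→10  → match P1@[2:7]
i=8 'c': node 10→13 (fail-walked)
i=9 'a': node 13→14
i=10 'c': node 14→15  → match P2@[9:10]
i=11 'a': node 15→16  → match P3@[7:11],P5@[9:11]
i=12 'b': node 16→5 (fail-walked)
i=13 'c': node 5→13
i=14 'a': node 13→14
i=15 'c': node 14→15  → match P2@[14:15]
i=16 'a': node 15→16  → match P3@[12:16],P5@[14:16]
i=17 'b': node 16→5 (fail-walked)
i=18 'b': node 5→5 (fail-walked)
i=19 'a': node 5→6
i=20 'b': node 6→5 (fail-walked)
i=21 'a': node 5→6
i=22 'a': node 6→11 (fail-walked)
i=23 'a': node 11→11 (fail-walked)
i=24 'c': node 11→12  → match P2@[23:24]
i=25 'a': node 12→19  → match P5@[23:25]
i=26 'c': node 19→12 (fail-walked)  → match P2@[25:26]
i=27 'b': node 12→2 (fail-walked)
i=28 'b': node 2→3
i=29 'a': node 3→6 (fail-walked)
i=30 'c': node 6→7  → match P2@[29:30]

Result: [[4,2],[7,1],[10,2],[11,3],[11,5],[15,2],[16,3],[16,5],[24,2],[25,5],[26,2],[30,2]]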